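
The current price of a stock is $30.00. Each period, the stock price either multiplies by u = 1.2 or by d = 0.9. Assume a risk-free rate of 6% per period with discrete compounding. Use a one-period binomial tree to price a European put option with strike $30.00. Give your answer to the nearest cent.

$1.32

Risk-neutral probability p = (1 + 0.06 − 0.9)/(1.2 − 0.9) = 0.1600/0.3000 = 0.5333
Terminal stock prices: S_u = 36, S_d = 27
Terminal payoffs (K − S): max(-6, 0) = 0, max(3, 0) = 3
Node 0 (S = 30): V_0 = 1/1.06·[0.5333·0.0000 + 0.4667·3.0000] = 1.3208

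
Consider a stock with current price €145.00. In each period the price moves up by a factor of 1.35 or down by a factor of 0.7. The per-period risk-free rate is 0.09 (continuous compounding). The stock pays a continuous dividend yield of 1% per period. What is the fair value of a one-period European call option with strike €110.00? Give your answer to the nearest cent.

Per-period risk-free factor R = e^0.09 = 1.0942; dividend-adjusted growth = e^(0.09−0.01) = 1.0833.
Risk-neutral probability p = (1.0833 − 0.7)/(1.35 − 0.7) = 0.3833/0.6500 = 0.5897
Terminal stock prices: S_u = 195.8, S_d = 101.5
Terminal payoffs (S − K): max(85.75, 0) = 85.75, max(-8.5, 0) = 0
Node 0 (S = 145): V_0 = e^(−0.09)·[0.5897·85.7500 + 0.4103·0.0000] = 46.2124

€46.21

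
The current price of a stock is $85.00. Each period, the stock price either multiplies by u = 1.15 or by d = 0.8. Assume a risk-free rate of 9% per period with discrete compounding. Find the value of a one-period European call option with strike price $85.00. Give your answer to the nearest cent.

$9.69

Risk-neutral probability p = (1 + 0.09 − 0.8)/(1.15 − 0.8) = 0.2900/0.3500 = 0.8286
Terminal stock prices: S_u = 97.75, S_d = 68
Terminal payoffs (S − K): max(12.75, 0) = 12.75, max(-17, 0) = 0
Node 0 (S = 85): V_0 = 1/1.09·[0.8286·12.7500 + 0.1714·0.0000] = 9.6920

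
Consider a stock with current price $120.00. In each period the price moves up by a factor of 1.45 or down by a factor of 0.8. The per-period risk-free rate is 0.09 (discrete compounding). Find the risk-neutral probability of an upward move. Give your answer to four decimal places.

p = 0.4462

Risk-neutral probability p = (1 + 0.09 − 0.8)/(1.45 − 0.8) = 0.2900/0.6500 = 0.4462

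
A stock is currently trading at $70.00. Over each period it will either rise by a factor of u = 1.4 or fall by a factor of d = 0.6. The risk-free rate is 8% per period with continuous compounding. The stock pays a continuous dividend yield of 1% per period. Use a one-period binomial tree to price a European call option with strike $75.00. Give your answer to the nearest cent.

Per-period risk-free factor R = e^0.08 = 1.0833; dividend-adjusted growth = e^(0.08−0.01) = 1.0725.
Risk-neutral probability p = (1.0725 − 0.6)/(1.4 − 0.6) = 0.4725/0.8000 = 0.5906
Terminal stock prices: S_u = 98, S_d = 42
Terminal payoffs (S − K): max(23, 0) = 23, max(-33, 0) = 0
Node 0 (S = 70): V_0 = e^(−0.08)·[0.5906·23.0000 + 0.4094·0.0000] = 12.5402

$12.54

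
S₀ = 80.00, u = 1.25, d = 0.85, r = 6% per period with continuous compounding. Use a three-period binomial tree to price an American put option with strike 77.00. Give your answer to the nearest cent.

Risk-neutral probability p = (e^0.06 − 0.85)/(1.25 − 0.85) = 0.2118/0.4000 = 0.5296
Terminal stock prices: S_uuu = 156.2, S_uud = 106.2, S_udd = 72.25, S_ddd = 49.13
Terminal payoffs (K − S): max(-79.25, 0) = 0, max(-29.25, 0) = 0, max(4.75, 0) = 4.75, max(27.87, 0) = 27.87
Node uu (S = 125): continuation = e^(−0.06)·[0.5296·0.0000 + 0.4704·0.0000] = 0.0000; exercise value = 0.0000 ≤ continuation, so V_uu = 0.0000
Node ud (S = 85): continuation = e^(−0.06)·[0.5296·0.0000 + 0.4704·4.7500] = 2.1043; exercise value = 0.0000 ≤ continuation, so V_ud = 2.1043
Node dd (S = 57.8): continuation = e^(−0.06)·[0.5296·4.7500 + 0.4704·27.8700] = 14.7159; exercise value = 19.2000 > continuation, so V_dd = 19.2000 (exercise)
Node u (S = 100): continuation = e^(−0.06)·[0.5296·0.0000 + 0.4704·2.1043] = 0.9322; exercise value = 0.0000 ≤ continuation, so V_u = 0.9322
Node d (S = 68): continuation = e^(−0.06)·[0.5296·2.1043 + 0.4704·19.2000] = 9.5554; exercise value = 9.0000 ≤ continuation, so V_d = 9.5554
Node 0 (S = 80): continuation = e^(−0.06)·[0.5296·0.9322 + 0.4704·9.5554] = 4.6981; exercise value = 0.0000 ≤ continuation, so V_0 = 4.6981

4.70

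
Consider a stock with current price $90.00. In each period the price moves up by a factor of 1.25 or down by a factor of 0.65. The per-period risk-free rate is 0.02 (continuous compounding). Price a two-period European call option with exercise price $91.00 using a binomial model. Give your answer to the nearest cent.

$18.15

Risk-neutral probability p = (e^0.02 − 0.65)/(1.25 − 0.65) = 0.3702/0.6000 = 0.6170
Terminal stock prices: S_uu = 140.6, S_ud = 73.12, S_dd = 38.03
Terminal payoffs (S − K): max(49.62, 0) = 49.62, max(-17.88, 0) = 0, max(-52.97, 0) = 0
Node u (S = 112.5): V_u = e^(−0.02)·[0.6170·49.6250 + 0.3830·0.0000] = 30.0124
Node d (S = 58.5): V_d = e^(−0.02)·[0.6170·0.0000 + 0.3830·0.0000] = 0.0000
Node 0 (S = 90): V_0 = e^(−0.02)·[0.6170·30.0124 + 0.3830·0.0000] = 18.1511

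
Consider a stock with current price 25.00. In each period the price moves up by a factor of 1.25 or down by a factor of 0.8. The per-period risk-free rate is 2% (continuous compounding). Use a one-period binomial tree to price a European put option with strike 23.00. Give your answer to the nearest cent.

1.50

Risk-neutral probability p = (e^0.02 − 0.8)/(1.25 − 0.8) = 0.2202/0.4500 = 0.4893
Terminal stock prices: S_u = 31.25, S_d = 20
Terminal payoffs (K − S): max(-8.25, 0) = 0, max(3, 0) = 3
Node 0 (S = 25): V_0 = e^(−0.02)·[0.4893·0.0000 + 0.5107·3.0000] = 1.5017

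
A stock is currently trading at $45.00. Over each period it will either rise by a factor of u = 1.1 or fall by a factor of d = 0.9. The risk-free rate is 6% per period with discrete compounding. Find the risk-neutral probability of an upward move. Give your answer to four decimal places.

Risk-neutral probability p = (1 + 0.06 − 0.9)/(1.1 − 0.9) = 0.1600/0.2000 = 0.8000

p = 0.8000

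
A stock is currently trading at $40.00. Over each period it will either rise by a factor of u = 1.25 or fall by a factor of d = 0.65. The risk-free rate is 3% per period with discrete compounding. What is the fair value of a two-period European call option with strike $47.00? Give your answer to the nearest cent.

Risk-neutral probability p = (1 + 0.03 − 0.65)/(1.25 − 0.65) = 0.3800/0.6000 = 0.6333
Terminal stock prices: S_uu = 62.5, S_ud = 32.5, S_dd = 16.9
Terminal payoffs (S − K): max(15.5, 0) = 15.5, max(-14.5, 0) = 0, max(-30.1, 0) = 0
Node u (S = 50): V_u = 1/1.03·[0.6333·15.5000 + 0.3667·0.0000] = 9.5307
Node d (S = 26): V_d = 1/1.03·[0.6333·0.0000 + 0.3667·0.0000] = 0.0000
Node 0 (S = 40): V_0 = 1/1.03·[0.6333·9.5307 + 0.3667·0.0000] = 5.8603

$5.86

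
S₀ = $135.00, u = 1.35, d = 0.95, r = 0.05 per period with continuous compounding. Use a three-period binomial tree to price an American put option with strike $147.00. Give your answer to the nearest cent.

Risk-neutral probability p = (e^0.05 − 0.95)/(1.35 − 0.95) = 0.1013/0.4000 = 0.2532
Terminal stock prices: S_uuu = 332.2, S_uud = 233.7, S_udd = 164.5, S_ddd = 115.7
Terminal payoffs (K − S): max(-185.2, 0) = 0, max(-86.74, 0) = 0, max(-17.48, 0) = 0, max(31.25, 0) = 31.25
Node uu (S = 246): continuation = e^(−0.05)·[0.2532·0.0000 + 0.7468·0.0000] = 0.0000; exercise value = 0.0000 ≤ continuation, so V_uu = 0.0000
Node ud (S = 173.1): continuation = e^(−0.05)·[0.2532·0.0000 + 0.7468·0.0000] = 0.0000; exercise value = 0.0000 ≤ continuation, so V_ud = 0.0000
Node dd (S = 121.8): continuation = e^(−0.05)·[0.2532·0.0000 + 0.7468·31.2544] = 22.2031; exercise value = 25.1625 > continuation, so V_dd = 25.1625 (exercise)
Node u (S = 182.2): continuation = e^(−0.05)·[0.2532·0.0000 + 0.7468·0.0000] = 0.0000; exercise value = 0.0000 ≤ continuation, so V_u = 0.0000
Node d (S = 128.2): continuation = e^(−0.05)·[0.2532·0.0000 + 0.7468·25.1625] = 17.8754; exercise value = 18.7500 > continuation, so V_d = 18.7500 (exercise)
Node 0 (S = 135): continuation = e^(−0.05)·[0.2532·0.0000 + 0.7468·18.7500] = 13.3200; exercise value = 12.0000 ≤ continuation, so V_0 = 13.3200

$13.32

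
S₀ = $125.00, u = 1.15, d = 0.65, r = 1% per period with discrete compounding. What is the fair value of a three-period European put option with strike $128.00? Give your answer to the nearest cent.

Risk-neutral probability p = (1 + 0.01 − 0.65)/(1.15 − 0.65) = 0.3600/0.5000 = 0.7200
Terminal stock prices: S_uuu = 190.1, S_uud = 107.5, S_udd = 60.73, S_ddd = 34.33
Terminal payoffs (K − S): max(-62.11, 0) = 0, max(20.55, 0) = 20.55, max(67.27, 0) = 67.27, max(93.67, 0) = 93.67
Node uu (S = 165.3): V_uu = 1/1.01·[0.7200·0.0000 + 0.2800·20.5469] = 5.6962
Node ud (S = 93.44): V_ud = 1/1.01·[0.7200·20.5469 + 0.2800·67.2656] = 33.2952
Node dd (S = 52.81): V_dd = 1/1.01·[0.7200·67.2656 + 0.2800·93.6719] = 73.9202
Node u (S = 143.8): V_u = 1/1.01·[0.7200·5.6962 + 0.2800·33.2952] = 13.2910
Node d (S = 81.25): V_d = 1/1.01·[0.7200·33.2952 + 0.2800·73.9202] = 44.2279
Node 0 (S = 125): V_0 = 1/1.01·[0.7200·13.2910 + 0.2800·44.2279] = 21.7360

$21.74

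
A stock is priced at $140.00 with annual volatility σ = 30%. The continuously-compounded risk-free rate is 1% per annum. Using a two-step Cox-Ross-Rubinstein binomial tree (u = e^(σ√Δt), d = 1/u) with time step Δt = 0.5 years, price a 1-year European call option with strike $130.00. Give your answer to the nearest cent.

$22.43

CRR parameters: u = e^(σ√Δt) = e^(0.3·√0.5) = 1.2363, d = 1/u = 0.8089
Per-period rate: rΔt = 0.01·0.5 = 0.005, so R = e^0.005 = 1.0050
Risk-neutral probability p = (e^0.005 − 0.8089)/(1.2363 − 0.8089) = 0.1962/0.4275 = 0.4589
Terminal stock prices: S_uu = 214, S_ud = 140, S_dd = 91.6
Terminal payoffs (S − K): max(83.99, 0) = 83.99, max(10, 0) = 10, max(-38.4, 0) = 0
Node u (S = 173.1): V_u = e^(−0.005)·[0.4589·83.9851 + 0.5411·10.0000] = 43.7319
Node d (S = 113.2): V_d = e^(−0.005)·[0.4589·10.0000 + 0.5411·0.0000] = 4.5660
Node 0 (S = 140): V_0 = e^(−0.005)·[0.4589·43.7319 + 0.5411·4.5660] = 22.4265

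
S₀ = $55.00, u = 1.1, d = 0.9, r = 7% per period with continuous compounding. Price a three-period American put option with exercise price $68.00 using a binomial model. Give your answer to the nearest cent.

Risk-neutral probability p = (e^0.07 − 0.9)/(1.1 − 0.9) = 0.1725/0.2000 = 0.8625
Terminal stock prices: S_uuu = 73.21, S_uud = 59.9, S_udd = 49.01, S_ddd = 40.1
Terminal payoffs (K − S): max(-5.205, 0) = 0, max(8.105, 0) = 8.105, max(18.99, 0) = 18.99, max(27.9, 0) = 27.9
Node uu (S = 66.55): continuation = e^(−0.07)·[0.8625·0.0000 + 0.1375·8.1050] = 1.0388; exercise value = 1.4500 > continuation, so V_uu = 1.4500 (exercise)
Node ud (S = 54.45): continuation = e^(−0.07)·[0.8625·8.1050 + 0.1375·18.9950] = 8.9528; exercise value = 13.5500 > continuation, so V_ud = 13.5500 (exercise)
Node dd (S = 44.55): continuation = e^(−0.07)·[0.8625·18.9950 + 0.1375·27.9050] = 18.8528; exercise value = 23.4500 > continuation, so V_dd = 23.4500 (exercise)
Node u (S = 60.5): continuation = e^(−0.07)·[0.8625·1.4500 + 0.1375·13.5500] = 2.9028; exercise value = 7.5000 > continuation, so V_u = 7.5000 (exercise)
Node d (S = 49.5): continuation = e^(−0.07)·[0.8625·13.5500 + 0.1375·23.4500] = 13.9028; exercise value = 18.5000 > continuation, so V_d = 18.5000 (exercise)
Node 0 (S = 55): continuation = e^(−0.07)·[0.8625·7.5000 + 0.1375·18.5000] = 8.4028; exercise value = 13.0000 > continuation, so V_0 = 13.0000 (exercise)

$13.00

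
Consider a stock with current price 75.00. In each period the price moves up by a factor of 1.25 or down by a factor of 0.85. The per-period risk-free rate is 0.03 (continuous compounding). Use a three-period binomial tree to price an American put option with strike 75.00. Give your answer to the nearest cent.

7.71

Risk-neutral probability p = (e^0.03 − 0.85)/(1.25 − 0.85) = 0.1805/0.4000 = 0.4511
Terminal stock prices: S_uuu = 146.5, S_uud = 99.61, S_udd = 67.73, S_ddd = 46.06
Terminal payoffs (K − S): max(-71.48, 0) = 0, max(-24.61, 0) = 0, max(7.266, 0) = 7.266, max(28.94, 0) = 28.94
Node uu (S = 117.2): continuation = e^(−0.03)·[0.4511·0.0000 + 0.5489·0.0000] = 0.0000; exercise value = 0.0000 ≤ continuation, so V_uu = 0.0000
Node ud (S = 79.69): continuation = e^(−0.03)·[0.4511·0.0000 + 0.5489·7.2656] = 3.8700; exercise value = 0.0000 ≤ continuation, so V_ud = 3.8700
Node dd (S = 54.19): continuation = e^(−0.03)·[0.4511·7.2656 + 0.5489·28.9406] = 18.5959; exercise value = 20.8125 > continuation, so V_dd = 20.8125 (exercise)
Node u (S = 93.75): continuation = e^(−0.03)·[0.4511·0.0000 + 0.5489·3.8700] = 2.0613; exercise value = 0.0000 ≤ continuation, so V_u = 2.0613
Node d (S = 63.75): continuation = e^(−0.03)·[0.4511·3.8700 + 0.5489·20.8125] = 12.7799; exercise value = 11.2500 ≤ continuation, so V_d = 12.7799
Node 0 (S = 75): continuation = e^(−0.03)·[0.4511·2.0613 + 0.5489·12.7799] = 7.7096; exercise value = 0.0000 ≤ continuation, so V_0 = 7.7096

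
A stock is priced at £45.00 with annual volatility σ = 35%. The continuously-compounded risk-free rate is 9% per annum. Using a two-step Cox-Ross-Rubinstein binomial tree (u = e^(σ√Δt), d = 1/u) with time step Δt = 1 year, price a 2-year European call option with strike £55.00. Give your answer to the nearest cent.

£8.84

CRR parameters: u = e^(σ√Δt) = e^(0.35·√1) = 1.4191, d = 1/u = 0.7047
Per-period rate: rΔt = 0.09·1 = 0.09, so R = e^0.09 = 1.0942
Risk-neutral probability p = (e^0.09 − 0.7047)/(1.4191 − 0.7047) = 0.3895/0.7144 = 0.5452
Terminal stock prices: S_uu = 90.62, S_ud = 45, S_dd = 22.35
Terminal payoffs (S − K): max(35.62, 0) = 35.62, max(-10, 0) = 0, max(-32.65, 0) = 0
Node u (S = 63.86): V_u = e^(−0.09)·[0.5452·35.6189 + 0.4548·0.0000] = 17.7483
Node d (S = 31.71): V_d = e^(−0.09)·[0.5452·0.0000 + 0.4548·0.0000] = 0.0000
Node 0 (S = 45): V_0 = e^(−0.09)·[0.5452·17.7483 + 0.4548·0.0000] = 8.8437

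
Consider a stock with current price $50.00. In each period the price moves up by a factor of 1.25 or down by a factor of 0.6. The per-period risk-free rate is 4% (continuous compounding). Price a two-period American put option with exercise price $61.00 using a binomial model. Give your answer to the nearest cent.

Risk-neutral probability p = (e^0.04 − 0.6)/(1.25 − 0.6) = 0.4408/0.6500 = 0.6782
Terminal stock prices: S_uu = 78.12, S_ud = 37.5, S_dd = 18
Terminal payoffs (K − S): max(-17.12, 0) = 0, max(23.5, 0) = 23.5, max(43, 0) = 43
Node u (S = 62.5): continuation = e^(−0.04)·[0.6782·0.0000 + 0.3218·23.5000] = 7.2664; exercise value = 0.0000 ≤ continuation, so V_u = 7.2664
Node d (S = 30): continuation = e^(−0.04)·[0.6782·23.5000 + 0.3218·43.0000] = 28.6082; exercise value = 31.0000 > continuation, so V_d = 31.0000 (exercise)
Node 0 (S = 50): continuation = e^(−0.04)·[0.6782·7.2664 + 0.3218·31.0000] = 14.3202; exercise value = 11.0000 ≤ continuation, so V_0 = 14.3202

$14.32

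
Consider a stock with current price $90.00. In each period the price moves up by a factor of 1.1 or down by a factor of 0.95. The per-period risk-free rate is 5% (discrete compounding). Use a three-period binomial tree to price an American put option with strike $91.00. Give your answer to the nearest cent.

Risk-neutral probability p = (1 + 0.05 − 0.95)/(1.1 − 0.95) = 0.1000/0.1500 = 0.6667
Terminal stock prices: S_uuu = 119.8, S_uud = 103.5, S_udd = 89.35, S_ddd = 77.16
Terminal payoffs (K − S): max(-28.79, 0) = 0, max(-12.46, 0) = 0, max(1.652, 0) = 1.652, max(13.84, 0) = 13.84
Node uu (S = 108.9): continuation = 1/1.05·[0.6667·0.0000 + 0.3333·0.0000] = 0.0000; exercise value = 0.0000 ≤ continuation, so V_uu = 0.0000
Node ud (S = 94.05): continuation = 1/1.05·[0.6667·0.0000 + 0.3333·1.6525] = 0.5246; exercise value = 0.0000 ≤ continuation, so V_ud = 0.5246
Node dd (S = 81.22): continuation = 1/1.05·[0.6667·1.6525 + 0.3333·13.8363] = 5.4417; exercise value = 9.7750 > continuation, so V_dd = 9.7750 (exercise)
Node u (S = 99): continuation = 1/1.05·[0.6667·0.0000 + 0.3333·0.5246] = 0.1665; exercise value = 0.0000 ≤ continuation, so V_u = 0.1665
Node d (S = 85.5): continuation = 1/1.05·[0.6667·0.5246 + 0.3333·9.7750] = 3.4363; exercise value = 5.5000 > continuation, so V_d = 5.5000 (exercise)
Node 0 (S = 90): continuation = 1/1.05·[0.6667·0.1665 + 0.3333·5.5000] = 1.8518; exercise value = 1.0000 ≤ continuation, so V_0 = 1.8518

$1.85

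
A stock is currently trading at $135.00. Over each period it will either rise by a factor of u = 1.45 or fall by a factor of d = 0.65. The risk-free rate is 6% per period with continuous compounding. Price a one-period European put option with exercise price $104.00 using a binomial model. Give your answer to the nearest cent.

Risk-neutral probability p = (e^0.06 − 0.65)/(1.45 − 0.65) = 0.4118/0.8000 = 0.5148
Terminal stock prices: S_u = 195.8, S_d = 87.75
Terminal payoffs (K − S): max(-91.75, 0) = 0, max(16.25, 0) = 16.25
Node 0 (S = 135): V_0 = e^(−0.06)·[0.5148·0.0000 + 0.4852·16.2500] = 7.4254

$7.43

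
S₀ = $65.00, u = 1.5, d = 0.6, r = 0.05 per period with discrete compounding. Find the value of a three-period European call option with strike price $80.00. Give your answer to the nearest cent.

Risk-neutral probability p = (1 + 0.05 − 0.6)/(1.5 − 0.6) = 0.4500/0.9000 = 0.5000
Terminal stock prices: S_uuu = 219.4, S_uud = 87.75, S_udd = 35.1, S_ddd = 14.04
Terminal payoffs (S − K): max(139.4, 0) = 139.4, max(7.75, 0) = 7.75, max(-44.9, 0) = 0, max(-65.96, 0) = 0
Node uu (S = 146.2): V_uu = 1/1.05·[0.5000·139.3750 + 0.5000·7.7500] = 70.0595
Node ud (S = 58.5): V_ud = 1/1.05·[0.5000·7.7500 + 0.5000·0.0000] = 3.6905
Node dd (S = 23.4): V_dd = 1/1.05·[0.5000·0.0000 + 0.5000·0.0000] = 0.0000
Node u (S = 97.5): V_u = 1/1.05·[0.5000·70.0595 + 0.5000·3.6905] = 35.1190
Node d (S = 39): V_d = 1/1.05·[0.5000·3.6905 + 0.5000·0.0000] = 1.7574
Node 0 (S = 65): V_0 = 1/1.05·[0.5000·35.1190 + 0.5000·1.7574] = 17.5602

$17.56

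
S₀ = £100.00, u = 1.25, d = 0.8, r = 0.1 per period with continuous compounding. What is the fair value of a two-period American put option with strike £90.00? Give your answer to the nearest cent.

Risk-neutral probability p = (e^0.1 − 0.8)/(1.25 − 0.8) = 0.3052/0.4500 = 0.6782
Terminal stock prices: S_uu = 156.2, S_ud = 100, S_dd = 64
Terminal payoffs (K − S): max(-66.25, 0) = 0, max(-10, 0) = 0, max(26, 0) = 26
Node u (S = 125): continuation = e^(−0.1)·[0.6782·0.0000 + 0.3218·0.0000] = 0.0000; exercise value = 0.0000 ≤ continuation, so V_u = 0.0000
Node d (S = 80): continuation = e^(−0.1)·[0.6782·0.0000 + 0.3218·26.0000] = 7.5716; exercise value = 10.0000 > continuation, so V_d = 10.0000 (exercise)
Node 0 (S = 100): continuation = e^(−0.1)·[0.6782·0.0000 + 0.3218·10.0000] = 2.9122; exercise value = 0.0000 ≤ continuation, so V_0 = 2.9122

£2.91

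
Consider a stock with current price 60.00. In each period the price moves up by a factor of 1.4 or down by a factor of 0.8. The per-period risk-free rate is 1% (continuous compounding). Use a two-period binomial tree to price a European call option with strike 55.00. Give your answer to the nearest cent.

Risk-neutral probability p = (e^0.01 − 0.8)/(1.4 − 0.8) = 0.2101/0.6000 = 0.3501
Terminal stock prices: S_uu = 117.6, S_ud = 67.2, S_dd = 38.4
Terminal payoffs (S − K): max(62.6, 0) = 62.6, max(12.2, 0) = 12.2, max(-16.6, 0) = 0
Node u (S = 84): V_u = e^(−0.01)·[0.3501·62.6000 + 0.6499·12.2000] = 29.5473
Node d (S = 48): V_d = e^(−0.01)·[0.3501·12.2000 + 0.6499·0.0000] = 4.2285
Node 0 (S = 60): V_0 = e^(−0.01)·[0.3501·29.5473 + 0.6499·4.2285] = 12.9619

12.96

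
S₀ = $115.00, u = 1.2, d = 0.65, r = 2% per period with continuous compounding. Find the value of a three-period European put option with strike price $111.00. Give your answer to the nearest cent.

Risk-neutral probability p = (e^0.02 − 0.65)/(1.2 − 0.65) = 0.3702/0.5500 = 0.6731
Terminal stock prices: S_uuu = 198.7, S_uud = 107.6, S_udd = 58.31, S_ddd = 31.58
Terminal payoffs (K − S): max(-87.72, 0) = 0, max(3.36, 0) = 3.36, max(52.69, 0) = 52.69, max(79.42, 0) = 79.42
Node uu (S = 165.6): V_uu = e^(−0.02)·[0.6731·0.0000 + 0.3269·3.3600] = 1.0767
Node ud (S = 89.7): V_ud = e^(−0.02)·[0.6731·3.3600 + 0.3269·52.6950] = 19.1021
Node dd (S = 48.59): V_dd = e^(−0.02)·[0.6731·52.6950 + 0.3269·79.4181] = 60.2146
Node u (S = 138): V_u = e^(−0.02)·[0.6731·1.0767 + 0.3269·19.1021] = 6.8313
Node d (S = 74.75): V_d = e^(−0.02)·[0.6731·19.1021 + 0.3269·60.2146] = 31.8976
Node 0 (S = 115): V_0 = e^(−0.02)·[0.6731·6.8313 + 0.3269·31.8976] = 14.7281

$14.73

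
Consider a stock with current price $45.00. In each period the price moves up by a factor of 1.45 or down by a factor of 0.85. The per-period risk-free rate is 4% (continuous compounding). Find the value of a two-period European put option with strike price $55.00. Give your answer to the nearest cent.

Risk-neutral probability p = (e^0.04 − 0.85)/(1.45 − 0.85) = 0.1908/0.6000 = 0.3180
Terminal stock prices: S_uu = 94.61, S_ud = 55.46, S_dd = 32.51
Terminal payoffs (K − S): max(-39.61, 0) = 0, max(-0.4625, 0) = 0, max(22.49, 0) = 22.49
Node u (S = 65.25): V_u = e^(−0.04)·[0.3180·0.0000 + 0.6820·0.0000] = 0.0000
Node d (S = 38.25): V_d = e^(−0.04)·[0.3180·0.0000 + 0.6820·22.4875] = 14.7347
Node 0 (S = 45): V_0 = e^(−0.04)·[0.3180·0.0000 + 0.6820·14.7347] = 9.6548

$9.65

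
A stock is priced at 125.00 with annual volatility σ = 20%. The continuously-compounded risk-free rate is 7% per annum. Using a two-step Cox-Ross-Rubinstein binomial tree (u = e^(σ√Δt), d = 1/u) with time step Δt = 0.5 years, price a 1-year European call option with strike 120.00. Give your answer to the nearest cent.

17.15

CRR parameters: u = e^(σ√Δt) = e^(0.2·√0.5) = 1.1519, d = 1/u = 0.8681
Per-period rate: rΔt = 0.07·0.5 = 0.035, so R = e^0.035 = 1.0356
Risk-neutral probability p = (e^0.035 − 0.8681)/(1.1519 − 0.8681) = 0.1675/0.2838 = 0.5902
Terminal stock prices: S_uu = 165.9, S_ud = 125, S_dd = 94.2
Terminal payoffs (S − K): max(45.86, 0) = 45.86, max(5, 0) = 5, max(-25.8, 0) = 0
Node u (S = 144): V_u = e^(−0.035)·[0.5902·45.8621 + 0.4098·5.0000] = 28.1161
Node d (S = 108.5): V_d = e^(−0.035)·[0.5902·5.0000 + 0.4098·0.0000] = 2.8496
Node 0 (S = 125): V_0 = e^(−0.035)·[0.5902·28.1161 + 0.4098·2.8496] = 17.1514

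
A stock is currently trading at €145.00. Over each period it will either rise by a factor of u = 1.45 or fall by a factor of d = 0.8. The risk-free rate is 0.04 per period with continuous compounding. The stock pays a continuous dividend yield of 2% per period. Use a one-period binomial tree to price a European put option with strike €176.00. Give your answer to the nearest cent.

€38.12

Per-period risk-free factor R = e^0.04 = 1.0408; dividend-adjusted growth = e^(0.04−0.02) = 1.0202.
Risk-neutral probability p = (1.0202 − 0.8)/(1.45 − 0.8) = 0.2202/0.6500 = 0.3388
Terminal stock prices: S_u = 210.2, S_d = 116
Terminal payoffs (K − S): max(-34.25, 0) = 0, max(60, 0) = 60
Node 0 (S = 145): V_0 = e^(−0.04)·[0.3388·0.0000 + 0.6612·60.0000] = 38.1181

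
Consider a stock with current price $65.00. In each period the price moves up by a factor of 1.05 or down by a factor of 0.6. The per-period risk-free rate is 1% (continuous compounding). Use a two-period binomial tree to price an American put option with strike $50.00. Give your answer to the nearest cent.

$1.68

Risk-neutral probability p = (e^0.01 − 0.6)/(1.05 − 0.6) = 0.4101/0.4500 = 0.9112
Terminal stock prices: S_uu = 71.66, S_ud = 40.95, S_dd = 23.4
Terminal payoffs (K − S): max(-21.66, 0) = 0, max(9.05, 0) = 9.05, max(26.6, 0) = 26.6
Node u (S = 68.25): continuation = e^(−0.01)·[0.9112·0.0000 + 0.0888·9.0500] = 0.7954; exercise value = 0.0000 ≤ continuation, so V_u = 0.7954
Node d (S = 39): continuation = e^(−0.01)·[0.9112·9.0500 + 0.0888·26.6000] = 10.5025; exercise value = 11.0000 > continuation, so V_d = 11.0000 (exercise)
Node 0 (S = 65): continuation = e^(−0.01)·[0.9112·0.7954 + 0.0888·11.0000] = 1.6844; exercise value = 0.0000 ≤ continuation, so V_0 = 1.6844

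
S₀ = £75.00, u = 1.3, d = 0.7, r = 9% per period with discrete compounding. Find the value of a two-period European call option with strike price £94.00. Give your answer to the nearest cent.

Risk-neutral probability p = (1 + 0.09 − 0.7)/(1.3 − 0.7) = 0.3900/0.6000 = 0.6500
Terminal stock prices: S_uu = 126.8, S_ud = 68.25, S_dd = 36.75
Terminal payoffs (S − K): max(32.75, 0) = 32.75, max(-25.75, 0) = 0, max(-57.25, 0) = 0
Node u (S = 97.5): V_u = 1/1.09·[0.6500·32.7500 + 0.3500·0.0000] = 19.5298
Node d (S = 52.5): V_d = 1/1.09·[0.6500·0.0000 + 0.3500·0.0000] = 0.0000
Node 0 (S = 75): V_0 = 1/1.09·[0.6500·19.5298 + 0.3500·0.0000] = 11.6462

£11.65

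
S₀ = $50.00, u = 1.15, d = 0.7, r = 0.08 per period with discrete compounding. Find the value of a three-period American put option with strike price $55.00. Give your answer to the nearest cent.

$5.31

Risk-neutral probability p = (1 + 0.08 − 0.7)/(1.15 − 0.7) = 0.3800/0.4500 = 0.8444
Terminal stock prices: S_uuu = 76.04, S_uud = 46.29, S_udd = 28.17, S_ddd = 17.15
Terminal payoffs (K − S): max(-21.04, 0) = 0, max(8.713, 0) = 8.713, max(26.83, 0) = 26.83, max(37.85, 0) = 37.85
Node uu (S = 66.12): continuation = 1/1.08·[0.8444·0.0000 + 0.1556·8.7125] = 1.2549; exercise value = 0.0000 ≤ continuation, so V_uu = 1.2549
Node ud (S = 40.25): continuation = 1/1.08·[0.8444·8.7125 + 0.1556·26.8250] = 10.6759; exercise value = 14.7500 > continuation, so V_ud = 14.7500 (exercise)
Node dd (S = 24.5): continuation = 1/1.08·[0.8444·26.8250 + 0.1556·37.8500] = 26.4259; exercise value = 30.5000 > continuation, so V_dd = 30.5000 (exercise)
Node u (S = 57.5): continuation = 1/1.08·[0.8444·1.2549 + 0.1556·14.7500] = 3.1057; exercise value = 0.0000 ≤ continuation, so V_u = 3.1057
Node d (S = 35): continuation = 1/1.08·[0.8444·14.7500 + 0.1556·30.5000] = 15.9259; exercise value = 20.0000 > continuation, so V_d = 20.0000 (exercise)
Node 0 (S = 50): continuation = 1/1.08·[0.8444·3.1057 + 0.1556·20.0000] = 5.3090; exercise value = 5.0000 ≤ continuation, so V_0 = 5.3090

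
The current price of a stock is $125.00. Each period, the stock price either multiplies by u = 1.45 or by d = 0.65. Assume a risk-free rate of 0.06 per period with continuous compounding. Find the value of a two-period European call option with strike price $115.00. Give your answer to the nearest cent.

Risk-neutral probability p = (e^0.06 − 0.65)/(1.45 − 0.65) = 0.4118/0.8000 = 0.5148
Terminal stock prices: S_uu = 262.8, S_ud = 117.8, S_dd = 52.81
Terminal payoffs (S − K): max(147.8, 0) = 147.8, max(2.812, 0) = 2.812, max(-62.19, 0) = 0
Node u (S = 181.2): V_u = e^(−0.06)·[0.5148·147.8125 + 0.4852·2.8125] = 72.9471
Node d (S = 81.25): V_d = e^(−0.06)·[0.5148·2.8125 + 0.4852·0.0000] = 1.3635
Node 0 (S = 125): V_0 = e^(−0.06)·[0.5148·72.9471 + 0.4852·1.3635] = 35.9890

$35.99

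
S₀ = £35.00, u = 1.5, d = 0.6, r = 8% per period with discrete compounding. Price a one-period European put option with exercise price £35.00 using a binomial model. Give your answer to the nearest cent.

Risk-neutral probability p = (1 + 0.08 − 0.6)/(1.5 − 0.6) = 0.4800/0.9000 = 0.5333
Terminal stock prices: S_u = 52.5, S_d = 21
Terminal payoffs (K − S): max(-17.5, 0) = 0, max(14, 0) = 14
Node 0 (S = 35): V_0 = 1/1.08·[0.5333·0.0000 + 0.4667·14.0000] = 6.0494

£6.05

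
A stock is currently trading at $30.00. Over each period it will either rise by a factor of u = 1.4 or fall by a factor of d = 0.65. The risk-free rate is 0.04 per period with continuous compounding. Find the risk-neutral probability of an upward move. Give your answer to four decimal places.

p = 0.5211

Risk-neutral probability p = (e^0.04 − 0.65)/(1.4 − 0.65) = 0.3908/0.7500 = 0.5211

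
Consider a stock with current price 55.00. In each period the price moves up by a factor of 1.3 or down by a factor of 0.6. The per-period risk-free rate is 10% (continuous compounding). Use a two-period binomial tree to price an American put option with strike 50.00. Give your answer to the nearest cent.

Risk-neutral probability p = (e^0.1 − 0.6)/(1.3 − 0.6) = 0.5052/0.7000 = 0.7217
Terminal stock prices: S_uu = 92.95, S_ud = 42.9, S_dd = 19.8
Terminal payoffs (K − S): max(-42.95, 0) = 0, max(7.1, 0) = 7.1, max(30.2, 0) = 30.2
Node u (S = 71.5): continuation = e^(−0.1)·[0.7217·0.0000 + 0.2783·7.1000] = 1.7881; exercise value = 0.0000 ≤ continuation, so V_u = 1.7881
Node d (S = 33): continuation = e^(−0.1)·[0.7217·7.1000 + 0.2783·30.2000] = 12.2419; exercise value = 17.0000 > continuation, so V_d = 17.0000 (exercise)
Node 0 (S = 55): continuation = e^(−0.1)·[0.7217·1.7881 + 0.2783·17.0000] = 5.4489; exercise value = 0.0000 ≤ continuation, so V_0 = 5.4489

5.45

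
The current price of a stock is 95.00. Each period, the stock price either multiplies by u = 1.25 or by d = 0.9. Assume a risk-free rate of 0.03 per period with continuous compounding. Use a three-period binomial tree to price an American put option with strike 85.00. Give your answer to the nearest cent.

Risk-neutral probability p = (e^0.03 − 0.9)/(1.25 − 0.9) = 0.1305/0.3500 = 0.3727
Terminal stock prices: S_uuu = 185.5, S_uud = 133.6, S_udd = 96.19, S_ddd = 69.26
Terminal payoffs (K − S): max(-100.5, 0) = 0, max(-48.59, 0) = 0, max(-11.19, 0) = 0, max(15.74, 0) = 15.74
Node uu (S = 148.4): continuation = e^(−0.03)·[0.3727·0.0000 + 0.6273·0.0000] = 0.0000; exercise value = 0.0000 ≤ continuation, so V_uu = 0.0000
Node ud (S = 106.9): continuation = e^(−0.03)·[0.3727·0.0000 + 0.6273·0.0000] = 0.0000; exercise value = 0.0000 ≤ continuation, so V_ud = 0.0000
Node dd (S = 76.95): continuation = e^(−0.03)·[0.3727·0.0000 + 0.6273·15.7450] = 9.5845; exercise value = 8.0500 ≤ continuation, so V_dd = 9.5845
Node u (S = 118.8): continuation = e^(−0.03)·[0.3727·0.0000 + 0.6273·0.0000] = 0.0000; exercise value = 0.0000 ≤ continuation, so V_u = 0.0000
Node d (S = 85.5): continuation = e^(−0.03)·[0.3727·0.0000 + 0.6273·9.5845] = 5.8344; exercise value = 0.0000 ≤ continuation, so V_d = 5.8344
Node 0 (S = 95): continuation = e^(−0.03)·[0.3727·0.0000 + 0.6273·5.8344] = 3.5516; exercise value = 0.0000 ≤ continuation, so V_0 = 3.5516

3.55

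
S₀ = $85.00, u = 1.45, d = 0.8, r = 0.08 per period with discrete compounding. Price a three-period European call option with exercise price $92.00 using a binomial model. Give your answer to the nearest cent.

$23.43

Risk-neutral probability p = (1 + 0.08 − 0.8)/(1.45 − 0.8) = 0.2800/0.6500 = 0.4308
Terminal stock prices: S_uuu = 259.1, S_uud = 143, S_udd = 78.88, S_ddd = 43.52
Terminal payoffs (S − K): max(167.1, 0) = 167.1, max(50.97, 0) = 50.97, max(-13.12, 0) = 0, max(-48.48, 0) = 0
Node uu (S = 178.7): V_uu = 1/1.08·[0.4308·167.1331 + 0.5692·50.9700] = 93.5273
Node ud (S = 98.6): V_ud = 1/1.08·[0.4308·50.9700 + 0.5692·0.0000] = 20.3299
Node dd (S = 54.4): V_dd = 1/1.08·[0.4308·0.0000 + 0.5692·0.0000] = 0.0000
Node u (S = 123.2): V_u = 1/1.08·[0.4308·93.5273 + 0.5692·20.3299] = 48.0195
Node d (S = 68): V_d = 1/1.08·[0.4308·20.3299 + 0.5692·0.0000] = 8.1088
Node 0 (S = 85): V_0 = 1/1.08·[0.4308·48.0195 + 0.5692·8.1088] = 23.4270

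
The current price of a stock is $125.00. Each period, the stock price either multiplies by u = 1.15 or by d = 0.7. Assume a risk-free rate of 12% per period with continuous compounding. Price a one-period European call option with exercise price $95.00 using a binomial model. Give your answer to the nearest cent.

Risk-neutral probability p = (e^0.12 − 0.7)/(1.15 − 0.7) = 0.4275/0.4500 = 0.9500
Terminal stock prices: S_u = 143.8, S_d = 87.5
Terminal payoffs (S − K): max(48.75, 0) = 48.75, max(-7.5, 0) = 0
Node 0 (S = 125): V_0 = e^(−0.12)·[0.9500·48.7500 + 0.0500·0.0000] = 41.0752

$41.08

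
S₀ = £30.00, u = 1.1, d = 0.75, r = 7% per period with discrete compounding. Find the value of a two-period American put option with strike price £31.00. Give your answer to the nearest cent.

£1.11

Risk-neutral probability p = (1 + 0.07 − 0.75)/(1.1 − 0.75) = 0.3200/0.3500 = 0.9143
Terminal stock prices: S_uu = 36.3, S_ud = 24.75, S_dd = 16.88
Terminal payoffs (K − S): max(-5.3, 0) = 0, max(6.25, 0) = 6.25, max(14.12, 0) = 14.12
Node u (S = 33): continuation = 1/1.07·[0.9143·0.0000 + 0.0857·6.2500] = 0.5007; exercise value = 0.0000 ≤ continuation, so V_u = 0.5007
Node d (S = 22.5): continuation = 1/1.07·[0.9143·6.2500 + 0.0857·14.1250] = 6.4720; exercise value = 8.5000 > continuation, so V_d = 8.5000 (exercise)
Node 0 (S = 30): continuation = 1/1.07·[0.9143·0.5007 + 0.0857·8.5000] = 1.1087; exercise value = 1.0000 ≤ continuation, so V_0 = 1.1087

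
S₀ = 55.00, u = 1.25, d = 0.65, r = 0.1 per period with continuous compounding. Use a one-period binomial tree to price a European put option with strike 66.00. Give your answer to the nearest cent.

6.61

Risk-neutral probability p = (e^0.1 − 0.65)/(1.25 − 0.65) = 0.4552/0.6000 = 0.7586
Terminal stock prices: S_u = 68.75, S_d = 35.75
Terminal payoffs (K − S): max(-2.75, 0) = 0, max(30.25, 0) = 30.25
Node 0 (S = 55): V_0 = e^(−0.1)·[0.7586·0.0000 + 0.2414·30.2500] = 6.6069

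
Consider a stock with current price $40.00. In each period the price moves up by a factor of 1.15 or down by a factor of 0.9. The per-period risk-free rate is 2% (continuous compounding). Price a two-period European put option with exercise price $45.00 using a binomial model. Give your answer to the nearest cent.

$4.99

Risk-neutral probability p = (e^0.02 − 0.9)/(1.15 − 0.9) = 0.1202/0.2500 = 0.4808
Terminal stock prices: S_uu = 52.9, S_ud = 41.4, S_dd = 32.4
Terminal payoffs (K − S): max(-7.9, 0) = 0, max(3.6, 0) = 3.6, max(12.6, 0) = 12.6
Node u (S = 46): V_u = e^(−0.02)·[0.4808·0.0000 + 0.5192·3.6000] = 1.8321
Node d (S = 36): V_d = e^(−0.02)·[0.4808·3.6000 + 0.5192·12.6000] = 8.1089
Node 0 (S = 40): V_0 = e^(−0.02)·[0.4808·1.8321 + 0.5192·8.1089] = 4.9902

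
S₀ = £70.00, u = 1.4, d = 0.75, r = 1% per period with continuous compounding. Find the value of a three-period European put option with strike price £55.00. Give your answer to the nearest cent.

£5.34

Risk-neutral probability p = (e^0.01 − 0.75)/(1.4 − 0.75) = 0.2601/0.6500 = 0.4001
Terminal stock prices: S_uuu = 192.1, S_uud = 102.9, S_udd = 55.12, S_ddd = 29.53
Terminal payoffs (K − S): max(-137.1, 0) = 0, max(-47.9, 0) = 0, max(-0.125, 0) = 0, max(25.47, 0) = 25.47
Node uu (S = 137.2): V_uu = e^(−0.01)·[0.4001·0.0000 + 0.5999·0.0000] = 0.0000
Node ud (S = 73.5): V_ud = e^(−0.01)·[0.4001·0.0000 + 0.5999·0.0000] = 0.0000
Node dd (S = 39.38): V_dd = e^(−0.01)·[0.4001·0.0000 + 0.5999·25.4688] = 15.1273
Node u (S = 98): V_u = e^(−0.01)·[0.4001·0.0000 + 0.5999·0.0000] = 0.0000
Node d (S = 52.5): V_d = e^(−0.01)·[0.4001·0.0000 + 0.5999·15.1273] = 8.9849
Node 0 (S = 70): V_0 = e^(−0.01)·[0.4001·0.0000 + 0.5999·8.9849] = 5.3366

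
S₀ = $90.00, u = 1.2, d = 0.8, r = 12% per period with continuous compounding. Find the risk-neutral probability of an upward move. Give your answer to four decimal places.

p = 0.8187

Risk-neutral probability p = (e^0.12 − 0.8)/(1.2 − 0.8) = 0.3275/0.4000 = 0.8187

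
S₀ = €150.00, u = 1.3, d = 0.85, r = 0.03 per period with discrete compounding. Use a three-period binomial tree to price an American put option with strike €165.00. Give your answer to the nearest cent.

Risk-neutral probability p = (1 + 0.03 − 0.85)/(1.3 − 0.85) = 0.1800/0.4500 = 0.4000
Terminal stock prices: S_uuu = 329.6, S_uud = 215.5, S_udd = 140.9, S_ddd = 92.12
Terminal payoffs (K − S): max(-164.6, 0) = 0, max(-50.48, 0) = 0, max(24.11, 0) = 24.11, max(72.88, 0) = 72.88
Node uu (S = 253.5): continuation = 1/1.03·[0.4000·0.0000 + 0.6000·0.0000] = 0.0000; exercise value = 0.0000 ≤ continuation, so V_uu = 0.0000
Node ud (S = 165.8): continuation = 1/1.03·[0.4000·0.0000 + 0.6000·24.1125] = 14.0461; exercise value = 0.0000 ≤ continuation, so V_ud = 14.0461
Node dd (S = 108.4): continuation = 1/1.03·[0.4000·24.1125 + 0.6000·72.8813] = 51.8192; exercise value = 56.6250 > continuation, so V_dd = 56.6250 (exercise)
Node u (S = 195): continuation = 1/1.03·[0.4000·0.0000 + 0.6000·14.0461] = 8.1822; exercise value = 0.0000 ≤ continuation, so V_u = 8.1822
Node d (S = 127.5): continuation = 1/1.03·[0.4000·14.0461 + 0.6000·56.6250] = 38.4402; exercise value = 37.5000 ≤ continuation, so V_d = 38.4402
Node 0 (S = 150): continuation = 1/1.03·[0.4000·8.1822 + 0.6000·38.4402] = 25.5699; exercise value = 15.0000 ≤ continuation, so V_0 = 25.5699

€25.57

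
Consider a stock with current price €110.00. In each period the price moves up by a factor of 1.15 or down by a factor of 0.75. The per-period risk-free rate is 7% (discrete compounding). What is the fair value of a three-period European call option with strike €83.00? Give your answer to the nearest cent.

€43.41

Risk-neutral probability p = (1 + 0.07 − 0.75)/(1.15 − 0.75) = 0.3200/0.4000 = 0.8000
Terminal stock prices: S_uuu = 167.3, S_uud = 109.1, S_udd = 71.16, S_ddd = 46.41
Terminal payoffs (S − K): max(84.3, 0) = 84.3, max(26.11, 0) = 26.11, max(-11.84, 0) = 0, max(-36.59, 0) = 0
Node uu (S = 145.5): V_uu = 1/1.07·[0.8000·84.2962 + 0.2000·26.1062] = 67.9049
Node ud (S = 94.87): V_ud = 1/1.07·[0.8000·26.1062 + 0.2000·0.0000] = 19.5187
Node dd (S = 61.88): V_dd = 1/1.07·[0.8000·0.0000 + 0.2000·0.0000] = 0.0000
Node u (S = 126.5): V_u = 1/1.07·[0.8000·67.9049 + 0.2000·19.5187] = 54.4184
Node d (S = 82.5): V_d = 1/1.07·[0.8000·19.5187 + 0.2000·0.0000] = 14.5934
Node 0 (S = 110): V_0 = 1/1.07·[0.8000·54.4184 + 0.2000·14.5934] = 43.4144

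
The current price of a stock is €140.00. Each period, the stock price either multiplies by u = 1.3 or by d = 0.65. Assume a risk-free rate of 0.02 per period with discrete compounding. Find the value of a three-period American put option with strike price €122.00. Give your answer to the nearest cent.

€20.19

Risk-neutral probability p = (1 + 0.02 − 0.65)/(1.3 − 0.65) = 0.3700/0.6500 = 0.5692
Terminal stock prices: S_uuu = 307.6, S_uud = 153.8, S_udd = 76.9, S_ddd = 38.45
Terminal payoffs (K − S): max(-185.6, 0) = 0, max(-31.79, 0) = 0, max(45.1, 0) = 45.1, max(83.55, 0) = 83.55
Node uu (S = 236.6): continuation = 1/1.02·[0.5692·0.0000 + 0.4308·0.0000] = 0.0000; exercise value = 0.0000 ≤ continuation, so V_uu = 0.0000
Node ud (S = 118.3): continuation = 1/1.02·[0.5692·0.0000 + 0.4308·45.1050] = 19.0489; exercise value = 3.7000 ≤ continuation, so V_ud = 19.0489
Node dd (S = 59.15): continuation = 1/1.02·[0.5692·45.1050 + 0.4308·83.5525] = 60.4578; exercise value = 62.8500 > continuation, so V_dd = 62.8500 (exercise)
Node u (S = 182): continuation = 1/1.02·[0.5692·0.0000 + 0.4308·19.0489] = 8.0448; exercise value = 0.0000 ≤ continuation, so V_u = 8.0448
Node d (S = 91): continuation = 1/1.02·[0.5692·19.0489 + 0.4308·62.8500] = 37.1736; exercise value = 31.0000 ≤ continuation, so V_d = 37.1736
Node 0 (S = 140): continuation = 1/1.02·[0.5692·8.0448 + 0.4308·37.1736] = 20.1888; exercise value = 0.0000 ≤ continuation, so V_0 = 20.1888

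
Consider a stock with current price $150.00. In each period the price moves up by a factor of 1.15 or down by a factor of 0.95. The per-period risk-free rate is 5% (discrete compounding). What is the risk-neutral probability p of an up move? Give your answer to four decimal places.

Risk-neutral probability p = (1 + 0.05 − 0.95)/(1.15 − 0.95) = 0.1000/0.2000 = 0.5000

p = 0.5000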